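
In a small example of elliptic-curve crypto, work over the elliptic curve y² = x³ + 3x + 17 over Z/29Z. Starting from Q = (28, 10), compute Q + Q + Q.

(4, 21)

Repeated addition: build up to 3Q.
2Q: tangent at (28, 10): λ = (3·28² + 3)/(2·10) ≡ 6/20. 20⁻¹ ≡ 16 (mod 29) since 20·16 = 320 ≡ 1, so λ ≡ 6·16 ≡ 9.
  x = λ² - 28 - 28 = 81 - 56 ≡ 25; y = λ·(28 - 25) - 10 ≡ 17. → (25, 17)
3Q: (25, 17) + (28, 10). λ = (10 - 17)/(28 - 25) ≡ 22/3 mod 29. 3⁻¹ ≡ 10 (mod 29), so λ ≡ 17.
  x = λ² - 25 - 28 = 289 - 53 ≡ 4; y = λ·(25 - 4) - 17 ≡ 21. → (4, 21)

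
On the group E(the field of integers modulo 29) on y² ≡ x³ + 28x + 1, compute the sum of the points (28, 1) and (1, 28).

(28, 1) + (1, 28). λ = (28 - 1)/(1 - 28) ≡ 27/2 mod 29. 2⁻¹ ≡ 15 (mod 29), so λ ≡ 28.
  x = λ² - 28 - 1 = 784 - 29 ≡ 1; y = λ·(28 - 1) - 1 ≡ 1. → (1, 1)

(1, 1)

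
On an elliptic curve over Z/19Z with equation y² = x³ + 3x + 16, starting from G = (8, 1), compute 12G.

Repeated addition: build up to 12G.
2G: tangent at (8, 1): λ = (3·8² + 3)/(2·1) ≡ 5/2. 2⁻¹ ≡ 10 (mod 19), so λ ≡ 5·10 ≡ 12.
  x = λ² - 8 - 8 = 144 - 16 ≡ 14; y = λ·(8 - 14) - 1 ≡ 3. → (14, 3)
3G: (14, 3) + (8, 1). λ = (1 - 3)/(8 - 14) ≡ 17/13 mod 19. 13⁻¹ ≡ 3 (mod 19), so λ ≡ 13.
  x = λ² - 14 - 8 = 169 - 22 ≡ 14; y = λ·(14 - 14) - 3 ≡ 16. → (14, 16)
4G: (14, 16) + (8, 1). λ = (1 - 16)/(8 - 14) ≡ 4/13 mod 19. 13⁻¹ ≡ 3 (mod 19) since 13·3 = 39 ≡ 1, so λ ≡ 12.
  x = λ² - 14 - 8 = 144 - 22 ≡ 8; y = λ·(14 - 8) - 16 ≡ 18. → (8, 18)
5G: (8, 18) + (8, 1): same x and y₁ ≡ -y₂, so the sum is O.
6G: O + (8, 1) = (8, 1) (identity).
7G: tangent at (8, 1): λ = (3·8² + 3)/(2·1) ≡ 5/2. 2⁻¹ ≡ 10 (mod 19) since 2·10 = 20 ≡ 1, so λ ≡ 5·10 ≡ 12.
  x = λ² - 8 - 8 = 144 - 16 ≡ 14; y = λ·(8 - 14) - 1 ≡ 3. → (14, 3)
8G: (14, 3) + (8, 1). λ = (1 - 3)/(8 - 14) ≡ 17/13 mod 19. 13⁻¹ ≡ 3 (mod 19) since 13·3 = 39 ≡ 1, so λ ≡ 13.
  x = λ² - 14 - 8 = 169 - 22 ≡ 14; y = λ·(14 - 14) - 3 ≡ 16. → (14, 16)
9G: (14, 16) + (8, 1). λ = (1 - 16)/(8 - 14) ≡ 4/13 mod 19. 13⁻¹ ≡ 3 (mod 19) since 13·3 = 39 ≡ 1, so λ ≡ 12.
  x = λ² - 14 - 8 = 144 - 22 ≡ 8; y = λ·(14 - 8) - 16 ≡ 18. → (8, 18)
10G: (8, 18) + (8, 1): same x and y₁ ≡ -y₂, so the sum is O.
11G: O + (8, 1) = (8, 1) (identity).
12G: tangent at (8, 1): λ = (3·8² + 3)/(2·1) ≡ 5/2. 2⁻¹ ≡ 10 (mod 19), so λ ≡ 5·10 ≡ 12.
  x = λ² - 8 - 8 = 144 - 16 ≡ 14; y = λ·(8 - 14) - 1 ≡ 3. → (14, 3)

(14, 3)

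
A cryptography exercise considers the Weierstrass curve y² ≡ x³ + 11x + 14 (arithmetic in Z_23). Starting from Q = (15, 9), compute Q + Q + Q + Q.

Double-and-add on 4 = (100)₂. Start with Q = (15, 9) for the leading 1-bit.
double: tangent at (15, 9): λ = (3·15² + 11)/(2·9) ≡ 19/18. 18⁻¹ ≡ 9 (mod 23) since 18·9 = 162 ≡ 1, so λ ≡ 19·9 ≡ 10.
  x = λ² - 15 - 15 = 100 - 30 ≡ 1; y = λ·(15 - 1) - 9 ≡ 16. → (1, 16)
double: tangent at (1, 16): λ = (3·1² + 11)/(2·16) ≡ 14/9. 9⁻¹ ≡ 18 (mod 23), so λ ≡ 14·18 ≡ 22.
  x = λ² - 1 - 1 = 484 - 2 ≡ 22; y = λ·(1 - 22) - 16 ≡ 5. → (22, 5)

(22, 5)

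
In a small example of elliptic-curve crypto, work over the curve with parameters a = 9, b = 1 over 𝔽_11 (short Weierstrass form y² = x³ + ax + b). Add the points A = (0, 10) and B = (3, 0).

(2, 4)

(0, 10) + (3, 0). λ = (0 - 10)/(3 - 0) ≡ 1/3 mod 11. 3⁻¹ ≡ 4 (mod 11), so λ ≡ 4.
  x = λ² - 0 - 3 = 16 - 3 ≡ 2; y = λ·(0 - 2) - 10 ≡ 4. → (2, 4)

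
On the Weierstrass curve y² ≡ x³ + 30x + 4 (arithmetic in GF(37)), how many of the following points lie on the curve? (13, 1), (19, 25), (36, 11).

(13, 1): 1² ≡ 1, rhs ≡ 1 → on.
(19, 25): 25² ≡ 33, rhs ≡ 33 → on.
(36, 11): 11² ≡ 10, rhs ≡ 10 → on.

3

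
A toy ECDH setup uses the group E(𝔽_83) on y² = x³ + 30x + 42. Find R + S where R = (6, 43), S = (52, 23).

(55, 18)

(6, 43) + (52, 23). λ = (23 - 43)/(52 - 6) ≡ 63/46 mod 83. 46⁻¹ ≡ 74 (mod 83), so λ ≡ 14.
  x = λ² - 6 - 52 = 196 - 58 ≡ 55; y = λ·(6 - 55) - 43 ≡ 18. → (55, 18)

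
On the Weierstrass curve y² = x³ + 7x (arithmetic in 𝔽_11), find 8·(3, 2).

(3, 9)

Write G = (3, 2).
Double-and-add on 8 = (1000)₂. Start with G = (3, 2) for the leading 1-bit.
double: tangent at (3, 2): λ = (3·3² + 7)/(2·2) ≡ 1/4. 4⁻¹ ≡ 3 (mod 11) since 4·3 = 12 ≡ 1, so λ ≡ 1·3 ≡ 3.
  x = λ² - 3 - 3 = 9 - 6 ≡ 3; y = λ·(3 - 3) - 2 ≡ 9. → (3, 9)
double: tangent at (3, 9): λ = (3·3² + 7)/(2·9) ≡ 1/7. 7⁻¹ ≡ 8 (mod 11), so λ ≡ 1·8 ≡ 8.
  x = λ² - 3 - 3 = 64 - 6 ≡ 3; y = λ·(3 - 3) - 9 ≡ 2. → (3, 2)
double: tangent at (3, 2): λ = (3·3² + 7)/(2·2) ≡ 1/4. 4⁻¹ ≡ 3 (mod 11) since 4·3 = 12 ≡ 1, so λ ≡ 1·3 ≡ 3.
  x = λ² - 3 - 3 = 9 - 6 ≡ 3; y = λ·(3 - 3) - 2 ≡ 9. → (3, 9)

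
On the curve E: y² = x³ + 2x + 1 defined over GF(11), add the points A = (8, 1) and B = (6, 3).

(8, 1) + (6, 3). λ = (3 - 1)/(6 - 8) ≡ 2/9 mod 11. 9⁻¹ ≡ 5 (mod 11), so λ ≡ 10.
  x = λ² - 8 - 6 = 100 - 14 ≡ 9; y = λ·(8 - 9) - 1 ≡ 0. → (9, 0)

(9, 0)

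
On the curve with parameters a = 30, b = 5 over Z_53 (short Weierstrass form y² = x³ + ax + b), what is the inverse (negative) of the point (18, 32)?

-(18, 32) = (18, -32 mod 53) = (18, 21).

(18, 21)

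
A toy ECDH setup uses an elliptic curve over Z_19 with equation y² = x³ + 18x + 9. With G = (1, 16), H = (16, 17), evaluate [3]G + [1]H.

(0, 16)

First 3G:
Repeated addition: build up to 3G.
2G: tangent at (1, 16): λ = (3·1² + 18)/(2·16) ≡ 2/13. 13⁻¹ ≡ 3 (mod 19), so λ ≡ 2·3 ≡ 6.
  x = λ² - 1 - 1 = 36 - 2 ≡ 15; y = λ·(1 - 15) - 16 ≡ 14. → (15, 14)
3G: (15, 14) + (1, 16). λ = (16 - 14)/(1 - 15) ≡ 2/5 mod 19. 5⁻¹ ≡ 4 (mod 19) since 5·4 = 20 ≡ 1, so λ ≡ 8.
  x = λ² - 15 - 1 = 64 - 16 ≡ 10; y = λ·(15 - 10) - 14 ≡ 7. → (10, 7)
3G = (10, 7).
Finally 3G + H:
(10, 7) + (16, 17). λ = (17 - 7)/(16 - 10) ≡ 10/6 mod 19. 6⁻¹ ≡ 16 (mod 19), so λ ≡ 8.
  x = λ² - 10 - 16 = 64 - 26 ≡ 0; y = λ·(10 - 0) - 7 ≡ 16. → (0, 16)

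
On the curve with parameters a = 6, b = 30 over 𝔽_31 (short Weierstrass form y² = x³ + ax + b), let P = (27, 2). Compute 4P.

(11, 30)

Double-and-add on 4 = (100)₂. Start with P = (27, 2) for the leading 1-bit.
double: tangent at (27, 2): λ = (3·27² + 6)/(2·2) ≡ 23/4. 4⁻¹ ≡ 8 (mod 31), so λ ≡ 23·8 ≡ 29.
  x = λ² - 27 - 27 = 841 - 54 ≡ 12; y = λ·(27 - 12) - 2 ≡ 30. → (12, 30)
double: tangent at (12, 30): λ = (3·12² + 6)/(2·30) ≡ 4/29. 29⁻¹ ≡ 15 (mod 31) since 29·15 = 435 ≡ 1, so λ ≡ 4·15 ≡ 29.
  x = λ² - 12 - 12 = 841 - 24 ≡ 11; y = λ·(12 - 11) - 30 ≡ 30. → (11, 30)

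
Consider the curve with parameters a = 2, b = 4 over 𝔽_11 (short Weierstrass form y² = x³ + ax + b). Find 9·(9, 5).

(7, 8)

Write G = (9, 5).
Double-and-add on 9 = (1001)₂. Start with G = (9, 5) for the leading 1-bit.
double: tangent at (9, 5): λ = (3·9² + 2)/(2·5) ≡ 3/10. 10⁻¹ ≡ 10 (mod 11), so λ ≡ 3·10 ≡ 8.
  x = λ² - 9 - 9 = 64 - 18 ≡ 2; y = λ·(9 - 2) - 5 ≡ 7. → (2, 7)
double: tangent at (2, 7): λ = (3·2² + 2)/(2·7) ≡ 3/3. 3⁻¹ ≡ 4 (mod 11), so λ ≡ 3·4 ≡ 1.
  x = λ² - 2 - 2 = 1 - 4 ≡ 8; y = λ·(2 - 8) - 7 ≡ 9. → (8, 9)
double: tangent at (8, 9): λ = (3·8² + 2)/(2·9) ≡ 7/7. 7⁻¹ ≡ 8 (mod 11), so λ ≡ 7·8 ≡ 1.
  x = λ² - 8 - 8 = 1 - 16 ≡ 7; y = λ·(8 - 7) - 9 ≡ 3. → (7, 3)
add G: (7, 3) + (9, 5). λ = (5 - 3)/(9 - 7) ≡ 2/2 mod 11. 2⁻¹ ≡ 6 (mod 11) since 2·6 = 12 ≡ 1, so λ ≡ 1.
  x = λ² - 7 - 9 = 1 - 16 ≡ 7; y = λ·(7 - 7) - 3 ≡ 8. → (7, 8)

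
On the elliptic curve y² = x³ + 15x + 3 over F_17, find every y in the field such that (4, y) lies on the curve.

5, 12

x³ + 15x + 3 = 127 ≡ 8 (mod 17).
Square roots of 8 mod 17: 5 and 12 (since 5² = 25 ≡ 8).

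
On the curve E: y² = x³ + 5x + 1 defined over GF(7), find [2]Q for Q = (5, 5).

(5, 2)

tangent at (5, 5): λ = (3·5² + 5)/(2·5) ≡ 3/3. 3⁻¹ ≡ 5 (mod 7), so λ ≡ 3·5 ≡ 1.
  x = λ² - 5 - 5 = 1 - 10 ≡ 5; y = λ·(5 - 5) - 5 ≡ 2. → (5, 2)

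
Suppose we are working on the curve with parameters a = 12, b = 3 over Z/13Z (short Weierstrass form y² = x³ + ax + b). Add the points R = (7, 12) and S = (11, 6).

(7, 12) + (11, 6). λ = (6 - 12)/(11 - 7) ≡ 7/4 mod 13. 4⁻¹ ≡ 10 (mod 13), so λ ≡ 5.
  x = λ² - 7 - 11 = 25 - 18 ≡ 7; y = λ·(7 - 7) - 12 ≡ 1. → (7, 1)

(7, 1)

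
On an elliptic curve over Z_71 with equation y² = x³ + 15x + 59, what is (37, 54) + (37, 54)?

tangent at (37, 54): λ = (3·37² + 15)/(2·54) ≡ 4/37. 37⁻¹ ≡ 48 (mod 71), so λ ≡ 4·48 ≡ 50.
  x = λ² - 37 - 37 = 2500 - 74 ≡ 12; y = λ·(37 - 12) - 54 ≡ 60. → (12, 60)

(12, 60)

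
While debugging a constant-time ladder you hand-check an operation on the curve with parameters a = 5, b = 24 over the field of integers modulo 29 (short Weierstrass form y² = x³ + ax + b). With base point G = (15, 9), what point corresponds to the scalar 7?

Repeated addition: build up to 7G.
2G: tangent at (15, 9): λ = (3·15² + 5)/(2·9) ≡ 13/18. 18⁻¹ ≡ 21 (mod 29), so λ ≡ 13·21 ≡ 12.
  x = λ² - 15 - 15 = 144 - 30 ≡ 27; y = λ·(15 - 27) - 9 ≡ 21. → (27, 21)
3G: (27, 21) + (15, 9). λ = (9 - 21)/(15 - 27) ≡ 17/17 mod 29. 17⁻¹ ≡ 12 (mod 29), so λ ≡ 1.
  x = λ² - 27 - 15 = 1 - 42 ≡ 17; y = λ·(27 - 17) - 21 ≡ 18. → (17, 18)
4G: (17, 18) + (15, 9). λ = (9 - 18)/(15 - 17) ≡ 20/27 mod 29. 27⁻¹ ≡ 14 (mod 29), so λ ≡ 19.
  x = λ² - 17 - 15 = 361 - 32 ≡ 10; y = λ·(17 - 10) - 18 ≡ 28. → (10, 28)
5G: (10, 28) + (15, 9). λ = (9 - 28)/(15 - 10) ≡ 10/5 mod 29. 5⁻¹ ≡ 6 (mod 29), so λ ≡ 2.
  x = λ² - 10 - 15 = 4 - 25 ≡ 8; y = λ·(10 - 8) - 28 ≡ 5. → (8, 5)
6G: (8, 5) + (15, 9). λ = (9 - 5)/(15 - 8) ≡ 4/7 mod 29. 7⁻¹ ≡ 25 (mod 29) since 7·25 = 175 ≡ 1, so λ ≡ 13.
  x = λ² - 8 - 15 = 169 - 23 ≡ 1; y = λ·(8 - 1) - 5 ≡ 28. → (1, 28)
7G: (1, 28) + (15, 9). λ = (9 - 28)/(15 - 1) ≡ 10/14 mod 29. 14⁻¹ ≡ 27 (mod 29) since 14·27 = 378 ≡ 1, so λ ≡ 9.
  x = λ² - 1 - 15 = 81 - 16 ≡ 7; y = λ·(1 - 7) - 28 ≡ 5. → (7, 5)

(7, 5)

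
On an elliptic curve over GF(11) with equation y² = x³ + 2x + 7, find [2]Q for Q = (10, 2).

tangent at (10, 2): λ = (3·10² + 2)/(2·2) ≡ 5/4. 4⁻¹ ≡ 3 (mod 11), so λ ≡ 5·3 ≡ 4.
  x = λ² - 10 - 10 = 16 - 20 ≡ 7; y = λ·(10 - 7) - 2 ≡ 10. → (7, 10)

(7, 10)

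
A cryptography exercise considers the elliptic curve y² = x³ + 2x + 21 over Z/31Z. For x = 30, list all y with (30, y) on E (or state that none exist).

7, 24

x³ + 2x + 21 = 27081 ≡ 18 (mod 31).
Square roots of 18 mod 31: 7 and 24 (since 7² = 49 ≡ 18).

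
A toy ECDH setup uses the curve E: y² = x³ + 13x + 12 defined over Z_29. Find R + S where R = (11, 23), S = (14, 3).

(11, 23) + (14, 3). λ = (3 - 23)/(14 - 11) ≡ 9/3 mod 29. 3⁻¹ ≡ 10 (mod 29) since 3·10 = 30 ≡ 1, so λ ≡ 3.
  x = λ² - 11 - 14 = 9 - 25 ≡ 13; y = λ·(11 - 13) - 23 ≡ 0. → (13, 0)

(13, 0)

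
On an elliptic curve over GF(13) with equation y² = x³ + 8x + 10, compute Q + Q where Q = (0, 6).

(12, 12)

tangent at (0, 6): λ = (3·0² + 8)/(2·6) ≡ 8/12. 12⁻¹ ≡ 12 (mod 13), so λ ≡ 8·12 ≡ 5.
  x = λ² - 0 - 0 = 25 - 0 ≡ 12; y = λ·(0 - 12) - 6 ≡ 12. → (12, 12)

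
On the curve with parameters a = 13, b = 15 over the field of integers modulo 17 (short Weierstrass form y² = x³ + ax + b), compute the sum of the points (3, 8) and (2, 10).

(3, 8) + (2, 10). λ = (10 - 8)/(2 - 3) ≡ 2/16 mod 17. 16⁻¹ ≡ 16 (mod 17), so λ ≡ 15.
  x = λ² - 3 - 2 = 225 - 5 ≡ 16; y = λ·(3 - 16) - 8 ≡ 1. → (16, 1)

(16, 1)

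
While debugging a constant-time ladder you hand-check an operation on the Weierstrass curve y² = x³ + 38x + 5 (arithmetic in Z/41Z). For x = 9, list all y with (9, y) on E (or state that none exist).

16, 25

x³ + 38x + 5 = 1076 ≡ 10 (mod 41).
Square roots of 10 mod 41: 16 and 25 (since 16² = 256 ≡ 10).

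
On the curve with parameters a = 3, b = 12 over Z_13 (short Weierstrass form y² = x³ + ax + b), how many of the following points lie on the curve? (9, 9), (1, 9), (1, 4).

(9, 9): 9² ≡ 3, rhs ≡ 1 → off.
(1, 9): 9² ≡ 3, rhs ≡ 3 → on.
(1, 4): 4² ≡ 3, rhs ≡ 3 → on.

2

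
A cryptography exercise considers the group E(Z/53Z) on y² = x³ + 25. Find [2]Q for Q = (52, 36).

tangent at (52, 36): λ = (3·52² + 0)/(2·36) ≡ 3/19. 19⁻¹ ≡ 14 (mod 53), so λ ≡ 3·14 ≡ 42.
  x = λ² - 52 - 52 = 1764 - 104 ≡ 17; y = λ·(52 - 17) - 36 ≡ 3. → (17, 3)

(17, 3)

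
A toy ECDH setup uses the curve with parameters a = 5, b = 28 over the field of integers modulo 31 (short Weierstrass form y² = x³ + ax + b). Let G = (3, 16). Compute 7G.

(16, 9)

Repeated addition: build up to 7G.
2G: tangent at (3, 16): λ = (3·3² + 5)/(2·16) ≡ 1/1. 1⁻¹ ≡ 1 (mod 31) since 1·1 = 1 ≡ 1, so λ ≡ 1·1 ≡ 1.
  x = λ² - 3 - 3 = 1 - 6 ≡ 26; y = λ·(3 - 26) - 16 ≡ 23. → (26, 23)
3G: (26, 23) + (3, 16). λ = (16 - 23)/(3 - 26) ≡ 24/8 mod 31. 8⁻¹ ≡ 4 (mod 31), so λ ≡ 3.
  x = λ² - 26 - 3 = 9 - 29 ≡ 11; y = λ·(26 - 11) - 23 ≡ 22. → (11, 22)
4G: (11, 22) + (3, 16). λ = (16 - 22)/(3 - 11) ≡ 25/23 mod 31. 23⁻¹ ≡ 27 (mod 31), so λ ≡ 24.
  x = λ² - 11 - 3 = 576 - 14 ≡ 4; y = λ·(11 - 4) - 22 ≡ 22. → (4, 22)
5G: (4, 22) + (3, 16). λ = (16 - 22)/(3 - 4) ≡ 25/30 mod 31. 30⁻¹ ≡ 30 (mod 31), so λ ≡ 6.
  x = λ² - 4 - 3 = 36 - 7 ≡ 29; y = λ·(4 - 29) - 22 ≡ 14. → (29, 14)
6G: (29, 14) + (3, 16). λ = (16 - 14)/(3 - 29) ≡ 2/5 mod 31. 5⁻¹ ≡ 25 (mod 31) since 5·25 = 125 ≡ 1, so λ ≡ 19.
  x = λ² - 29 - 3 = 361 - 32 ≡ 19; y = λ·(29 - 19) - 14 ≡ 21. → (19, 21)
7G: (19, 21) + (3, 16). λ = (16 - 21)/(3 - 19) ≡ 26/15 mod 31. 15⁻¹ ≡ 29 (mod 31) since 15·29 = 435 ≡ 1, so λ ≡ 10.
  x = λ² - 19 - 3 = 100 - 22 ≡ 16; y = λ·(19 - 16) - 21 ≡ 9. → (16, 9)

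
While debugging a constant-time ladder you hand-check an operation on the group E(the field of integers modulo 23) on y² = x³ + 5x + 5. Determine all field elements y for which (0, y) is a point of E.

x³ + 5x + 5 = 5 ≡ 5 (mod 23).
5 is a non-residue mod 23; no y exists.

none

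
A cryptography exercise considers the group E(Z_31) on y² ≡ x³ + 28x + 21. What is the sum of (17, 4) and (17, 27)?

O

The two points share x = 17 and their y-coordinates satisfy 4 + 27 ≡ 0 (mod 31), so they are inverses. Their sum is O.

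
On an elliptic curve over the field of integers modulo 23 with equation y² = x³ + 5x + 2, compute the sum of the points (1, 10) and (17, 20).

(0, 5)

(1, 10) + (17, 20). λ = (20 - 10)/(17 - 1) ≡ 10/16 mod 23. 16⁻¹ ≡ 13 (mod 23), so λ ≡ 15.
  x = λ² - 1 - 17 = 225 - 18 ≡ 0; y = λ·(1 - 0) - 10 ≡ 5. → (0, 5)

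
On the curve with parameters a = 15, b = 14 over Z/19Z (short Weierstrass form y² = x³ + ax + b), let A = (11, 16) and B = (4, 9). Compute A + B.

(5, 9)

(11, 16) + (4, 9). λ = (9 - 16)/(4 - 11) ≡ 12/12 mod 19. 12⁻¹ ≡ 8 (mod 19), so λ ≡ 1.
  x = λ² - 11 - 4 = 1 - 15 ≡ 5; y = λ·(11 - 5) - 16 ≡ 9. → (5, 9)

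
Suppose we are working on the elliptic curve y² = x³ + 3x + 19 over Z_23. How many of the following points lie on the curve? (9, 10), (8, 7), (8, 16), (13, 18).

(9, 10): 10² ≡ 8, rhs ≡ 16 → off.
(8, 7): 7² ≡ 3, rhs ≡ 3 → on.
(8, 16): 16² ≡ 3, rhs ≡ 3 → on.
(13, 18): 18² ≡ 2, rhs ≡ 1 → off.

2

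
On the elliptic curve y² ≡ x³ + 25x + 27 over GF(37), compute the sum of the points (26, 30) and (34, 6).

(23, 35)

(26, 30) + (34, 6). λ = (6 - 30)/(34 - 26) ≡ 13/8 mod 37. 8⁻¹ ≡ 14 (mod 37), so λ ≡ 34.
  x = λ² - 26 - 34 = 1156 - 60 ≡ 23; y = λ·(26 - 23) - 30 ≡ 35. → (23, 35)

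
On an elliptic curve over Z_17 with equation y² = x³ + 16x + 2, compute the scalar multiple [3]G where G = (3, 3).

(7, 7)

Repeated addition: build up to 3G.
2G: tangent at (3, 3): λ = (3·3² + 16)/(2·3) ≡ 9/6. 6⁻¹ ≡ 3 (mod 17), so λ ≡ 9·3 ≡ 10.
  x = λ² - 3 - 3 = 100 - 6 ≡ 9; y = λ·(3 - 9) - 3 ≡ 5. → (9, 5)
3G: (9, 5) + (3, 3). λ = (3 - 5)/(3 - 9) ≡ 15/11 mod 17. 11⁻¹ ≡ 14 (mod 17), so λ ≡ 6.
  x = λ² - 9 - 3 = 36 - 12 ≡ 7; y = λ·(9 - 7) - 5 ≡ 7. → (7, 7)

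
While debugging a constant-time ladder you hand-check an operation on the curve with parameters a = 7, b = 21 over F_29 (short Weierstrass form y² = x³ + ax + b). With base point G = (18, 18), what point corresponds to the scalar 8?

(24, 21)

Double-and-add on 8 = (1000)₂. Start with G = (18, 18) for the leading 1-bit.
double: tangent at (18, 18): λ = (3·18² + 7)/(2·18) ≡ 22/7. 7⁻¹ ≡ 25 (mod 29) since 7·25 = 175 ≡ 1, so λ ≡ 22·25 ≡ 28.
  x = λ² - 18 - 18 = 784 - 36 ≡ 23; y = λ·(18 - 23) - 18 ≡ 16. → (23, 16)
double: tangent at (23, 16): λ = (3·23² + 7)/(2·16) ≡ 28/3. 3⁻¹ ≡ 10 (mod 29) since 3·10 = 30 ≡ 1, so λ ≡ 28·10 ≡ 19.
  x = λ² - 23 - 23 = 361 - 46 ≡ 25; y = λ·(23 - 25) - 16 ≡ 4. → (25, 4)
double: tangent at (25, 4): λ = (3·25² + 7)/(2·4) ≡ 26/8. 8⁻¹ ≡ 11 (mod 29), so λ ≡ 26·11 ≡ 25.
  x = λ² - 25 - 25 = 625 - 50 ≡ 24; y = λ·(25 - 24) - 4 ≡ 21. → (24, 21)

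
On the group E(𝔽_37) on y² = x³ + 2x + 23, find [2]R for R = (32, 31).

tangent at (32, 31): λ = (3·32² + 2)/(2·31) ≡ 3/25. 25⁻¹ ≡ 3 (mod 37), so λ ≡ 3·3 ≡ 9.
  x = λ² - 32 - 32 = 81 - 64 ≡ 17; y = λ·(32 - 17) - 31 ≡ 30. → (17, 30)

(17, 30)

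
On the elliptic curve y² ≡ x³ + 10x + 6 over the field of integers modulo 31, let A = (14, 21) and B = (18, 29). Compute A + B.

(14, 21) + (18, 29). λ = (29 - 21)/(18 - 14) ≡ 8/4 mod 31. 4⁻¹ ≡ 8 (mod 31) since 4·8 = 32 ≡ 1, so λ ≡ 2.
  x = λ² - 14 - 18 = 4 - 32 ≡ 3; y = λ·(14 - 3) - 21 ≡ 1. → (3, 1)

(3, 1)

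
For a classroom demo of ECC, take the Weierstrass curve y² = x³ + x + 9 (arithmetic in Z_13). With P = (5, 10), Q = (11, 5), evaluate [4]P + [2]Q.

First 4P:
Double-and-add on 4 = (100)₂. Start with P = (5, 10) for the leading 1-bit.
double: tangent at (5, 10): λ = (3·5² + 1)/(2·10) ≡ 11/7. 7⁻¹ ≡ 2 (mod 13), so λ ≡ 11·2 ≡ 9.
  x = λ² - 5 - 5 = 81 - 10 ≡ 6; y = λ·(5 - 6) - 10 ≡ 7. → (6, 7)
double: tangent at (6, 7): λ = (3·6² + 1)/(2·7) ≡ 5/1. 1⁻¹ ≡ 1 (mod 13) since 1·1 = 1 ≡ 1, so λ ≡ 5·1 ≡ 5.
  x = λ² - 6 - 6 = 25 - 12 ≡ 0; y = λ·(6 - 0) - 7 ≡ 10. → (0, 10)
4P = (0, 10).
Next 2Q:
Repeated addition: build up to 2Q.
2Q: tangent at (11, 5): λ = (3·11² + 1)/(2·5) ≡ 0/10. 10⁻¹ ≡ 4 (mod 13), so λ ≡ 0·4 ≡ 0.
  x = λ² - 11 - 11 = 0 - 22 ≡ 4; y = λ·(11 - 4) - 5 ≡ 8. → (4, 8)
2Q = (4, 8).
Finally 4P + 2Q:
(0, 10) + (4, 8). λ = (8 - 10)/(4 - 0) ≡ 11/4 mod 13. 4⁻¹ ≡ 10 (mod 13) since 4·10 = 40 ≡ 1, so λ ≡ 6.
  x = λ² - 0 - 4 = 36 - 4 ≡ 6; y = λ·(0 - 6) - 10 ≡ 6. → (6, 6)

(6, 6)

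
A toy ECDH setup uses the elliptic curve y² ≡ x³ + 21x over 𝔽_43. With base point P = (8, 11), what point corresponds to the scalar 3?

Repeated addition: build up to 3P.
2P: tangent at (8, 11): λ = (3·8² + 21)/(2·11) ≡ 41/22. 22⁻¹ ≡ 2 (mod 43), so λ ≡ 41·2 ≡ 39.
  x = λ² - 8 - 8 = 1521 - 16 ≡ 0; y = λ·(8 - 0) - 11 ≡ 0. → (0, 0)
3P: (0, 0) + (8, 11). λ = (11 - 0)/(8 - 0) ≡ 11/8 mod 43. 8⁻¹ ≡ 27 (mod 43), so λ ≡ 39.
  x = λ² - 0 - 8 = 1521 - 8 ≡ 8; y = λ·(0 - 8) - 0 ≡ 32. → (8, 32)

(8, 32)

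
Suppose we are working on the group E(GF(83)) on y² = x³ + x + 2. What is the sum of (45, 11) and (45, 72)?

O

The two points share x = 45 and their y-coordinates satisfy 11 + 72 ≡ 0 (mod 83), so they are inverses. Their sum is O.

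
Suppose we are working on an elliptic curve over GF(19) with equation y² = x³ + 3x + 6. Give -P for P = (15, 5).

(15, 14)

-(15, 5) = (15, -5 mod 19) = (15, 14).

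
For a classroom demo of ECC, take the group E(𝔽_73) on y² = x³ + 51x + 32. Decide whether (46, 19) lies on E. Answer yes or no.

yes

y² = 19² ≡ 69; x³ + 51x + 32 = 99714 ≡ 69 (mod 73). 69 = 69.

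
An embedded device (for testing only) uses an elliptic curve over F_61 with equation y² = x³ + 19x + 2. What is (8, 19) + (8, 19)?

tangent at (8, 19): λ = (3·8² + 19)/(2·19) ≡ 28/38. 38⁻¹ ≡ 53 (mod 61) since 38·53 = 2014 ≡ 1, so λ ≡ 28·53 ≡ 20.
  x = λ² - 8 - 8 = 400 - 16 ≡ 18; y = λ·(8 - 18) - 19 ≡ 25. → (18, 25)

(18, 25)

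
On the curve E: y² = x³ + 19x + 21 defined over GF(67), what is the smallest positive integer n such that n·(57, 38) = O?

11

2P: tangent at (57, 38): λ = (3·57² + 19)/(2·38) ≡ 51/9. 9⁻¹ ≡ 15 (mod 67), so λ ≡ 51·15 ≡ 28.
  x = λ² - 57 - 57 = 784 - 114 ≡ 0; y = λ·(57 - 0) - 38 ≡ 17. → (0, 17)
3P: (0, 17) + (57, 38). λ = (38 - 17)/(57 - 0) ≡ 21/57 mod 67. 57⁻¹ ≡ 20 (mod 67), so λ ≡ 18.
  x = λ² - 0 - 57 = 324 - 57 ≡ 66; y = λ·(0 - 66) - 17 ≡ 1. → (66, 1)
4P: (66, 1) + (57, 38). λ = (38 - 1)/(57 - 66) ≡ 37/58 mod 67. 58⁻¹ ≡ 52 (mod 67), so λ ≡ 48.
  x = λ² - 66 - 57 = 2304 - 123 ≡ 37; y = λ·(66 - 37) - 1 ≡ 51. → (37, 51)
5P: (37, 51) + (57, 38). λ = (38 - 51)/(57 - 37) ≡ 54/20 mod 67. 20⁻¹ ≡ 57 (mod 67) since 20·57 = 1140 ≡ 1, so λ ≡ 63.
  x = λ² - 37 - 57 = 3969 - 94 ≡ 56; y = λ·(37 - 56) - 51 ≡ 25. → (56, 25)
6P: (56, 25) + (57, 38). λ = (38 - 25)/(57 - 56) ≡ 13/1 mod 67. 1⁻¹ ≡ 1 (mod 67), so λ ≡ 13.
  x = λ² - 56 - 57 = 169 - 113 ≡ 56; y = λ·(56 - 56) - 25 ≡ 42. → (56, 42)
7P: (56, 42) + (57, 38). λ = (38 - 42)/(57 - 56) ≡ 63/1 mod 67. 1⁻¹ ≡ 1 (mod 67) since 1·1 = 1 ≡ 1, so λ ≡ 63.
  x = λ² - 56 - 57 = 3969 - 113 ≡ 37; y = λ·(56 - 37) - 42 ≡ 16. → (37, 16)
8P: (37, 16) + (57, 38). λ = (38 - 16)/(57 - 37) ≡ 22/20 mod 67. 20⁻¹ ≡ 57 (mod 67), so λ ≡ 48.
  x = λ² - 37 - 57 = 2304 - 94 ≡ 66; y = λ·(37 - 66) - 16 ≡ 66. → (66, 66)
9P: (66, 66) + (57, 38). λ = (38 - 66)/(57 - 66) ≡ 39/58 mod 67. 58⁻¹ ≡ 52 (mod 67), so λ ≡ 18.
  x = λ² - 66 - 57 = 324 - 123 ≡ 0; y = λ·(66 - 0) - 66 ≡ 50. → (0, 50)
10P: (0, 50) + (57, 38). λ = (38 - 50)/(57 - 0) ≡ 55/57 mod 67. 57⁻¹ ≡ 20 (mod 67), so λ ≡ 28.
  x = λ² - 0 - 57 = 784 - 57 ≡ 57; y = λ·(0 - 57) - 50 ≡ 29. → (57, 29)
11P: (57, 29) + (57, 38): same x and y₁ ≡ -y₂, so the sum is O.
11P = O, so the order is 11.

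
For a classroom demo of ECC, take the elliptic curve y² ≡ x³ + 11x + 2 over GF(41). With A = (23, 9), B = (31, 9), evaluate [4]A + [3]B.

O

First 4A:
Repeated addition: build up to 4A.
2A: tangent at (23, 9): λ = (3·23² + 11)/(2·9) ≡ 40/18. 18⁻¹ ≡ 16 (mod 41), so λ ≡ 40·16 ≡ 25.
  x = λ² - 23 - 23 = 625 - 46 ≡ 5; y = λ·(23 - 5) - 9 ≡ 31. → (5, 31)
3A: (5, 31) + (23, 9). λ = (9 - 31)/(23 - 5) ≡ 19/18 mod 41. 18⁻¹ ≡ 16 (mod 41) since 18·16 = 288 ≡ 1, so λ ≡ 17.
  x = λ² - 5 - 23 = 289 - 28 ≡ 15; y = λ·(5 - 15) - 31 ≡ 4. → (15, 4)
4A: (15, 4) + (23, 9). λ = (9 - 4)/(23 - 15) ≡ 5/8 mod 41. 8⁻¹ ≡ 36 (mod 41) since 8·36 = 288 ≡ 1, so λ ≡ 16.
  x = λ² - 15 - 23 = 256 - 38 ≡ 13; y = λ·(15 - 13) - 4 ≡ 28. → (13, 28)
4A = (13, 28).
Next 3B:
Repeated addition: build up to 3B.
2B: tangent at (31, 9): λ = (3·31² + 11)/(2·9) ≡ 24/18. 18⁻¹ ≡ 16 (mod 41), so λ ≡ 24·16 ≡ 15.
  x = λ² - 31 - 31 = 225 - 62 ≡ 40; y = λ·(31 - 40) - 9 ≡ 20. → (40, 20)
3B: (40, 20) + (31, 9). λ = (9 - 20)/(31 - 40) ≡ 30/32 mod 41. 32⁻¹ ≡ 9 (mod 41), so λ ≡ 24.
  x = λ² - 40 - 31 = 576 - 71 ≡ 13; y = λ·(40 - 13) - 20 ≡ 13. → (13, 13)
3B = (13, 13).
Finally 4A + 3B:
(13, 28) + (13, 13): same x and y₁ ≡ -y₂, so the sum is O.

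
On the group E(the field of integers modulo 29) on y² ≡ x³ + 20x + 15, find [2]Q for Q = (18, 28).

tangent at (18, 28): λ = (3·18² + 20)/(2·28) ≡ 6/27. 27⁻¹ ≡ 14 (mod 29), so λ ≡ 6·14 ≡ 26.
  x = λ² - 18 - 18 = 676 - 36 ≡ 2; y = λ·(18 - 2) - 28 ≡ 11. → (2, 11)

(2, 11)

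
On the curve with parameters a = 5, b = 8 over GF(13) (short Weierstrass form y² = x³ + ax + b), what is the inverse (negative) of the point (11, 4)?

(11, 9)

-(11, 4) = (11, -4 mod 13) = (11, 9).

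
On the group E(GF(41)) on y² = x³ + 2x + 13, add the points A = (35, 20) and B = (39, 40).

(33, 31)

(35, 20) + (39, 40). λ = (40 - 20)/(39 - 35) ≡ 20/4 mod 41. 4⁻¹ ≡ 31 (mod 41), so λ ≡ 5.
  x = λ² - 35 - 39 = 25 - 74 ≡ 33; y = λ·(35 - 33) - 20 ≡ 31. → (33, 31)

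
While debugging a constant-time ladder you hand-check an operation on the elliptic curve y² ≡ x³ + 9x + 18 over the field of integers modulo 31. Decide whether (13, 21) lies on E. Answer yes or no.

y² = 21² ≡ 7; x³ + 9x + 18 = 2332 ≡ 7 (mod 31). 7 = 7.

yes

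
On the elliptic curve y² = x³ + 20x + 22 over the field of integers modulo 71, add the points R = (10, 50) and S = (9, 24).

(10, 50) + (9, 24). λ = (24 - 50)/(9 - 10) ≡ 45/70 mod 71. 70⁻¹ ≡ 70 (mod 71), so λ ≡ 26.
  x = λ² - 10 - 9 = 676 - 19 ≡ 18; y = λ·(10 - 18) - 50 ≡ 26. → (18, 26)

(18, 26)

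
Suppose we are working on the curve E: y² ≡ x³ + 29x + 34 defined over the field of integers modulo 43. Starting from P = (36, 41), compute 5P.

Repeated addition: build up to 5P.
2P: tangent at (36, 41): λ = (3·36² + 29)/(2·41) ≡ 4/39. 39⁻¹ ≡ 32 (mod 43) since 39·32 = 1248 ≡ 1, so λ ≡ 4·32 ≡ 42.
  x = λ² - 36 - 36 = 1764 - 72 ≡ 15; y = λ·(36 - 15) - 41 ≡ 24. → (15, 24)
3P: (15, 24) + (36, 41). λ = (41 - 24)/(36 - 15) ≡ 17/21 mod 43. 21⁻¹ ≡ 41 (mod 43) since 21·41 = 861 ≡ 1, so λ ≡ 9.
  x = λ² - 15 - 36 = 81 - 51 ≡ 30; y = λ·(15 - 30) - 24 ≡ 13. → (30, 13)
4P: (30, 13) + (36, 41). λ = (41 - 13)/(36 - 30) ≡ 28/6 mod 43. 6⁻¹ ≡ 36 (mod 43), so λ ≡ 19.
  x = λ² - 30 - 36 = 361 - 66 ≡ 37; y = λ·(30 - 37) - 13 ≡ 26. → (37, 26)
5P: (37, 26) + (36, 41). λ = (41 - 26)/(36 - 37) ≡ 15/42 mod 43. 42⁻¹ ≡ 42 (mod 43), so λ ≡ 28.
  x = λ² - 37 - 36 = 784 - 73 ≡ 23; y = λ·(37 - 23) - 26 ≡ 22. → (23, 22)

(23, 22)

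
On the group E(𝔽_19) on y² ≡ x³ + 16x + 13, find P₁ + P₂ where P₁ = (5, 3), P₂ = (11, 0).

(5, 3) + (11, 0). λ = (0 - 3)/(11 - 5) ≡ 16/6 mod 19. 6⁻¹ ≡ 16 (mod 19), so λ ≡ 9.
  x = λ² - 5 - 11 = 81 - 16 ≡ 8; y = λ·(5 - 8) - 3 ≡ 8. → (8, 8)

(8, 8)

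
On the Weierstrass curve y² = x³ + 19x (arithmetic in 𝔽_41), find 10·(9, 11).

O

Write P = (9, 11).
Double-and-add on 10 = (1010)₂. Start with P = (9, 11) for the leading 1-bit.
double: tangent at (9, 11): λ = (3·9² + 19)/(2·11) ≡ 16/22. 22⁻¹ ≡ 28 (mod 41), so λ ≡ 16·28 ≡ 38.
  x = λ² - 9 - 9 = 1444 - 18 ≡ 32; y = λ·(9 - 32) - 11 ≡ 17. → (32, 17)
double: tangent at (32, 17): λ = (3·32² + 19)/(2·17) ≡ 16/34. 34⁻¹ ≡ 35 (mod 41), so λ ≡ 16·35 ≡ 27.
  x = λ² - 32 - 32 = 729 - 64 ≡ 9; y = λ·(32 - 9) - 17 ≡ 30. → (9, 30)
add P: (9, 30) + (9, 11): same x and y₁ ≡ -y₂, so the sum is O.
double: O + O = O (identity).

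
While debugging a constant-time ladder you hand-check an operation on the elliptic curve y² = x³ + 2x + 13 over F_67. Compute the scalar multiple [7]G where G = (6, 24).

Repeated addition: build up to 7G.
2G: tangent at (6, 24): λ = (3·6² + 2)/(2·24) ≡ 43/48. 48⁻¹ ≡ 7 (mod 67) since 48·7 = 336 ≡ 1, so λ ≡ 43·7 ≡ 33.
  x = λ² - 6 - 6 = 1089 - 12 ≡ 5; y = λ·(6 - 5) - 24 ≡ 9. → (5, 9)
3G: (5, 9) + (6, 24). λ = (24 - 9)/(6 - 5) ≡ 15/1 mod 67. 1⁻¹ ≡ 1 (mod 67), so λ ≡ 15.
  x = λ² - 5 - 6 = 225 - 11 ≡ 13; y = λ·(5 - 13) - 9 ≡ 5. → (13, 5)
4G: (13, 5) + (6, 24). λ = (24 - 5)/(6 - 13) ≡ 19/60 mod 67. 60⁻¹ ≡ 19 (mod 67) since 60·19 = 1140 ≡ 1, so λ ≡ 26.
  x = λ² - 13 - 6 = 676 - 19 ≡ 54; y = λ·(13 - 54) - 5 ≡ 1. → (54, 1)
5G: (54, 1) + (6, 24). λ = (24 - 1)/(6 - 54) ≡ 23/19 mod 67. 19⁻¹ ≡ 60 (mod 67), so λ ≡ 40.
  x = λ² - 54 - 6 = 1600 - 60 ≡ 66; y = λ·(54 - 66) - 1 ≡ 55. → (66, 55)
6G: (66, 55) + (6, 24). λ = (24 - 55)/(6 - 66) ≡ 36/7 mod 67. 7⁻¹ ≡ 48 (mod 67) since 7·48 = 336 ≡ 1, so λ ≡ 53.
  x = λ² - 66 - 6 = 2809 - 72 ≡ 57; y = λ·(66 - 57) - 55 ≡ 20. → (57, 20)
7G: (57, 20) + (6, 24). λ = (24 - 20)/(6 - 57) ≡ 4/16 mod 67. 16⁻¹ ≡ 21 (mod 67), so λ ≡ 17.
  x = λ² - 57 - 6 = 289 - 63 ≡ 25; y = λ·(57 - 25) - 20 ≡ 55. → (25, 55)

(25, 55)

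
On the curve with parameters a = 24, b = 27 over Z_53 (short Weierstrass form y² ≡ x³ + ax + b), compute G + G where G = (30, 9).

(40, 50)

tangent at (30, 9): λ = (3·30² + 24)/(2·9) ≡ 21/18. 18⁻¹ ≡ 3 (mod 53) since 18·3 = 54 ≡ 1, so λ ≡ 21·3 ≡ 10.
  x = λ² - 30 - 30 = 100 - 60 ≡ 40; y = λ·(30 - 40) - 9 ≡ 50. → (40, 50)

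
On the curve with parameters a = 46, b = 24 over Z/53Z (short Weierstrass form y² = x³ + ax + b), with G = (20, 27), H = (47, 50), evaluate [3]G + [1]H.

(47, 3)

First 3G:
Repeated addition: build up to 3G.
2G: tangent at (20, 27): λ = (3·20² + 46)/(2·27) ≡ 27/1. 1⁻¹ ≡ 1 (mod 53) since 1·1 = 1 ≡ 1, so λ ≡ 27·1 ≡ 27.
  x = λ² - 20 - 20 = 729 - 40 ≡ 0; y = λ·(20 - 0) - 27 ≡ 36. → (0, 36)
3G: (0, 36) + (20, 27). λ = (27 - 36)/(20 - 0) ≡ 44/20 mod 53. 20⁻¹ ≡ 8 (mod 53), so λ ≡ 34.
  x = λ² - 0 - 20 = 1156 - 20 ≡ 23; y = λ·(0 - 23) - 36 ≡ 30. → (23, 30)
3G = (23, 30).
Finally 3G + H:
(23, 30) + (47, 50). λ = (50 - 30)/(47 - 23) ≡ 20/24 mod 53. 24⁻¹ ≡ 42 (mod 53) since 24·42 = 1008 ≡ 1, so λ ≡ 45.
  x = λ² - 23 - 47 = 2025 - 70 ≡ 47; y = λ·(23 - 47) - 30 ≡ 3. → (47, 3)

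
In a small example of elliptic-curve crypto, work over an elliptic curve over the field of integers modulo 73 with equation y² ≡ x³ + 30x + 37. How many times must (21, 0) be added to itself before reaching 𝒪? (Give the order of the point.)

2

2P: (21, 0) + (21, 0): same x and y₁ ≡ -y₂, so the sum is 𝒪.
2P = 𝒪, so the order is 2.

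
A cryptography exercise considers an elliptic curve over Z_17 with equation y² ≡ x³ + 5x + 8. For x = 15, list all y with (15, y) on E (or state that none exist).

x³ + 5x + 8 = 3458 ≡ 7 (mod 17).
7 is a non-residue mod 17; no y exists.

none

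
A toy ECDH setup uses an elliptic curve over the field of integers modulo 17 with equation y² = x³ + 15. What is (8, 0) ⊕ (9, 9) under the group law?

(8, 0) + (9, 9). λ = (9 - 0)/(9 - 8) ≡ 9/1 mod 17. 1⁻¹ ≡ 1 (mod 17), so λ ≡ 9.
  x = λ² - 8 - 9 = 81 - 17 ≡ 13; y = λ·(8 - 13) - 0 ≡ 6. → (13, 6)

(13, 6)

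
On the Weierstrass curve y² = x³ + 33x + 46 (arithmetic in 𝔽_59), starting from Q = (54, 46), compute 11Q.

Double-and-add on 11 = (1011)₂. Start with Q = (54, 46) for the leading 1-bit.
double: tangent at (54, 46): λ = (3·54² + 33)/(2·46) ≡ 49/33. 33⁻¹ ≡ 34 (mod 59) since 33·34 = 1122 ≡ 1, so λ ≡ 49·34 ≡ 14.
  x = λ² - 54 - 54 = 196 - 108 ≡ 29; y = λ·(54 - 29) - 46 ≡ 9. → (29, 9)
double: tangent at (29, 9): λ = (3·29² + 33)/(2·9) ≡ 19/18. 18⁻¹ ≡ 23 (mod 59) since 18·23 = 414 ≡ 1, so λ ≡ 19·23 ≡ 24.
  x = λ² - 29 - 29 = 576 - 58 ≡ 46; y = λ·(29 - 46) - 9 ≡ 55. → (46, 55)
add Q: (46, 55) + (54, 46). λ = (46 - 55)/(54 - 46) ≡ 50/8 mod 59. 8⁻¹ ≡ 37 (mod 59), so λ ≡ 21.
  x = λ² - 46 - 54 = 441 - 100 ≡ 46; y = λ·(46 - 46) - 55 ≡ 4. → (46, 4)
double: tangent at (46, 4): λ = (3·46² + 33)/(2·4) ≡ 9/8. 8⁻¹ ≡ 37 (mod 59), so λ ≡ 9·37 ≡ 38.
  x = λ² - 46 - 46 = 1444 - 92 ≡ 54; y = λ·(46 - 54) - 4 ≡ 46. → (54, 46)
add Q: tangent at (54, 46): λ = (3·54² + 33)/(2·46) ≡ 49/33. 33⁻¹ ≡ 34 (mod 59), so λ ≡ 49·34 ≡ 14.
  x = λ² - 54 - 54 = 196 - 108 ≡ 29; y = λ·(54 - 29) - 46 ≡ 9. → (29, 9)

(29, 9)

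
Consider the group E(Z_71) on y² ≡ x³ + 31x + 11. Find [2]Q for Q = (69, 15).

tangent at (69, 15): λ = (3·69² + 31)/(2·15) ≡ 43/30. 30⁻¹ ≡ 45 (mod 71) since 30·45 = 1350 ≡ 1, so λ ≡ 43·45 ≡ 18.
  x = λ² - 69 - 69 = 324 - 138 ≡ 44; y = λ·(69 - 44) - 15 ≡ 9. → (44, 9)

(44, 9)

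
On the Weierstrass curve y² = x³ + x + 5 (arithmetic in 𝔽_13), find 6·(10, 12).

(12, 4)

Write P = (10, 12).
Repeated addition: build up to 6P.
2P: tangent at (10, 12): λ = (3·10² + 1)/(2·12) ≡ 2/11. 11⁻¹ ≡ 6 (mod 13) since 11·6 = 66 ≡ 1, so λ ≡ 2·6 ≡ 12.
  x = λ² - 10 - 10 = 144 - 20 ≡ 7; y = λ·(10 - 7) - 12 ≡ 11. → (7, 11)
3P: (7, 11) + (10, 12). λ = (12 - 11)/(10 - 7) ≡ 1/3 mod 13. 3⁻¹ ≡ 9 (mod 13), so λ ≡ 9.
  x = λ² - 7 - 10 = 81 - 17 ≡ 12; y = λ·(7 - 12) - 11 ≡ 9. → (12, 9)
4P: (12, 9) + (10, 12). λ = (12 - 9)/(10 - 12) ≡ 3/11 mod 13. 11⁻¹ ≡ 6 (mod 13), so λ ≡ 5.
  x = λ² - 12 - 10 = 25 - 22 ≡ 3; y = λ·(12 - 3) - 9 ≡ 10. → (3, 10)
5P: (3, 10) + (10, 12). λ = (12 - 10)/(10 - 3) ≡ 2/7 mod 13. 7⁻¹ ≡ 2 (mod 13), so λ ≡ 4.
  x = λ² - 3 - 10 = 16 - 13 ≡ 3; y = λ·(3 - 3) - 10 ≡ 3. → (3, 3)
6P: (3, 3) + (10, 12). λ = (12 - 3)/(10 - 3) ≡ 9/7 mod 13. 7⁻¹ ≡ 2 (mod 13), so λ ≡ 5.
  x = λ² - 3 - 10 = 25 - 13 ≡ 12; y = λ·(3 - 12) - 3 ≡ 4. → (12, 4)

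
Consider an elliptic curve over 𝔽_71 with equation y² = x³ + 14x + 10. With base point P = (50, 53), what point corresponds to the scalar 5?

Double-and-add on 5 = (101)₂. Start with P = (50, 53) for the leading 1-bit.
double: tangent at (50, 53): λ = (3·50² + 14)/(2·53) ≡ 59/35. 35⁻¹ ≡ 69 (mod 71), so λ ≡ 59·69 ≡ 24.
  x = λ² - 50 - 50 = 576 - 100 ≡ 50; y = λ·(50 - 50) - 53 ≡ 18. → (50, 18)
double: tangent at (50, 18): λ = (3·50² + 14)/(2·18) ≡ 59/36. 36⁻¹ ≡ 2 (mod 71), so λ ≡ 59·2 ≡ 47.
  x = λ² - 50 - 50 = 2209 - 100 ≡ 50; y = λ·(50 - 50) - 18 ≡ 53. → (50, 53)
add P: tangent at (50, 53): λ = (3·50² + 14)/(2·53) ≡ 59/35. 35⁻¹ ≡ 69 (mod 71) since 35·69 = 2415 ≡ 1, so λ ≡ 59·69 ≡ 24.
  x = λ² - 50 - 50 = 576 - 100 ≡ 50; y = λ·(50 - 50) - 53 ≡ 18. → (50, 18)

(50, 18)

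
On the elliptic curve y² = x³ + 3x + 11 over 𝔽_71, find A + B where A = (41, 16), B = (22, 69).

(41, 16) + (22, 69). λ = (69 - 16)/(22 - 41) ≡ 53/52 mod 71. 52⁻¹ ≡ 56 (mod 71), so λ ≡ 57.
  x = λ² - 41 - 22 = 3249 - 63 ≡ 62; y = λ·(41 - 62) - 16 ≡ 65. → (62, 65)

(62, 65)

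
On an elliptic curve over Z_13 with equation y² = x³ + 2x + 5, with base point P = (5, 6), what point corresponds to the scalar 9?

(8, 0)

Double-and-add on 9 = (1001)₂. Start with P = (5, 6) for the leading 1-bit.
double: tangent at (5, 6): λ = (3·5² + 2)/(2·6) ≡ 12/12. 12⁻¹ ≡ 12 (mod 13), so λ ≡ 12·12 ≡ 1.
  x = λ² - 5 - 5 = 1 - 10 ≡ 4; y = λ·(5 - 4) - 6 ≡ 8. → (4, 8)
double: tangent at (4, 8): λ = (3·4² + 2)/(2·8) ≡ 11/3. 3⁻¹ ≡ 9 (mod 13), so λ ≡ 11·9 ≡ 8.
  x = λ² - 4 - 4 = 64 - 8 ≡ 4; y = λ·(4 - 4) - 8 ≡ 5. → (4, 5)
double: tangent at (4, 5): λ = (3·4² + 2)/(2·5) ≡ 11/10. 10⁻¹ ≡ 4 (mod 13), so λ ≡ 11·4 ≡ 5.
  x = λ² - 4 - 4 = 25 - 8 ≡ 4; y = λ·(4 - 4) - 5 ≡ 8. → (4, 8)
add P: (4, 8) + (5, 6). λ = (6 - 8)/(5 - 4) ≡ 11/1 mod 13. 1⁻¹ ≡ 1 (mod 13), so λ ≡ 11.
  x = λ² - 4 - 5 = 121 - 9 ≡ 8; y = λ·(4 - 8) - 8 ≡ 0. → (8, 0)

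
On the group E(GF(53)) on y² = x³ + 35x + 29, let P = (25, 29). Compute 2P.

(18, 48)

tangent at (25, 29): λ = (3·25² + 35)/(2·29) ≡ 2/5. 5⁻¹ ≡ 32 (mod 53), so λ ≡ 2·32 ≡ 11.
  x = λ² - 25 - 25 = 121 - 50 ≡ 18; y = λ·(25 - 18) - 29 ≡ 48. → (18, 48)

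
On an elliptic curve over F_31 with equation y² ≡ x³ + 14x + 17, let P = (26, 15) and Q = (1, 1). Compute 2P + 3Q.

(30, 8)

First 2P:
Repeated addition: build up to 2P.
2P: tangent at (26, 15): λ = (3·26² + 14)/(2·15) ≡ 27/30. 30⁻¹ ≡ 30 (mod 31) since 30·30 = 900 ≡ 1, so λ ≡ 27·30 ≡ 4.
  x = λ² - 26 - 26 = 16 - 52 ≡ 26; y = λ·(26 - 26) - 15 ≡ 16. → (26, 16)
2P = (26, 16).
Next 3Q:
Repeated addition: build up to 3Q.
2Q: tangent at (1, 1): λ = (3·1² + 14)/(2·1) ≡ 17/2. 2⁻¹ ≡ 16 (mod 31), so λ ≡ 17·16 ≡ 24.
  x = λ² - 1 - 1 = 576 - 2 ≡ 16; y = λ·(1 - 16) - 1 ≡ 11. → (16, 11)
3Q: (16, 11) + (1, 1). λ = (1 - 11)/(1 - 16) ≡ 21/16 mod 31. 16⁻¹ ≡ 2 (mod 31), so λ ≡ 11.
  x = λ² - 16 - 1 = 121 - 17 ≡ 11; y = λ·(16 - 11) - 11 ≡ 13. → (11, 13)
3Q = (11, 13).
Finally 2P + 3Q:
(26, 16) + (11, 13). λ = (13 - 16)/(11 - 26) ≡ 28/16 mod 31. 16⁻¹ ≡ 2 (mod 31) since 16·2 = 32 ≡ 1, so λ ≡ 25.
  x = λ² - 26 - 11 = 625 - 37 ≡ 30; y = λ·(26 - 30) - 16 ≡ 8. → (30, 8)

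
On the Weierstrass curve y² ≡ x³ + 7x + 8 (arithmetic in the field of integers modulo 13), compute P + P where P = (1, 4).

tangent at (1, 4): λ = (3·1² + 7)/(2·4) ≡ 10/8. 8⁻¹ ≡ 5 (mod 13), so λ ≡ 10·5 ≡ 11.
  x = λ² - 1 - 1 = 121 - 2 ≡ 2; y = λ·(1 - 2) - 4 ≡ 11. → (2, 11)

(2, 11)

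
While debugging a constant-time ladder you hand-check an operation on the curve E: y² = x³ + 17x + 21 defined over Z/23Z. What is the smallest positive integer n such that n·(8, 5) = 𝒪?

2P: tangent at (8, 5): λ = (3·8² + 17)/(2·5) ≡ 2/10. 10⁻¹ ≡ 7 (mod 23) since 10·7 = 70 ≡ 1, so λ ≡ 2·7 ≡ 14.
  x = λ² - 8 - 8 = 196 - 16 ≡ 19; y = λ·(8 - 19) - 5 ≡ 2. → (19, 2)
3P: (19, 2) + (8, 5). λ = (5 - 2)/(8 - 19) ≡ 3/12 mod 23. 12⁻¹ ≡ 2 (mod 23) since 12·2 = 24 ≡ 1, so λ ≡ 6.
  x = λ² - 19 - 8 = 36 - 27 ≡ 9; y = λ·(19 - 9) - 2 ≡ 12. → (9, 12)
4P: (9, 12) + (8, 5). λ = (5 - 12)/(8 - 9) ≡ 16/22 mod 23. 22⁻¹ ≡ 22 (mod 23), so λ ≡ 7.
  x = λ² - 9 - 8 = 49 - 17 ≡ 9; y = λ·(9 - 9) - 12 ≡ 11. → (9, 11)
5P: (9, 11) + (8, 5). λ = (5 - 11)/(8 - 9) ≡ 17/22 mod 23. 22⁻¹ ≡ 22 (mod 23) since 22·22 = 484 ≡ 1, so λ ≡ 6.
  x = λ² - 9 - 8 = 36 - 17 ≡ 19; y = λ·(9 - 19) - 11 ≡ 21. → (19, 21)
6P: (19, 21) + (8, 5). λ = (5 - 21)/(8 - 19) ≡ 7/12 mod 23. 12⁻¹ ≡ 2 (mod 23), so λ ≡ 14.
  x = λ² - 19 - 8 = 196 - 27 ≡ 8; y = λ·(19 - 8) - 21 ≡ 18. → (8, 18)
7P: (8, 18) + (8, 5): same x and y₁ ≡ -y₂, so the sum is 𝒪.
7P = 𝒪, so the order is 7.

7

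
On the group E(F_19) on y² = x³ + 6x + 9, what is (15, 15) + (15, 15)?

(12, 17)

tangent at (15, 15): λ = (3·15² + 6)/(2·15) ≡ 16/11. 11⁻¹ ≡ 7 (mod 19), so λ ≡ 16·7 ≡ 17.
  x = λ² - 15 - 15 = 289 - 30 ≡ 12; y = λ·(15 - 12) - 15 ≡ 17. → (12, 17)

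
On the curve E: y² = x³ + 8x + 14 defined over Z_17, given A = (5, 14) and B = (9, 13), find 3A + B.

First 3A:
Repeated addition: build up to 3A.
2A: tangent at (5, 14): λ = (3·5² + 8)/(2·14) ≡ 15/11. 11⁻¹ ≡ 14 (mod 17) since 11·14 = 154 ≡ 1, so λ ≡ 15·14 ≡ 6.
  x = λ² - 5 - 5 = 36 - 10 ≡ 9; y = λ·(5 - 9) - 14 ≡ 13. → (9, 13)
3A: (9, 13) + (5, 14). λ = (14 - 13)/(5 - 9) ≡ 1/13 mod 17. 13⁻¹ ≡ 4 (mod 17) since 13·4 = 52 ≡ 1, so λ ≡ 4.
  x = λ² - 9 - 5 = 16 - 14 ≡ 2; y = λ·(9 - 2) - 13 ≡ 15. → (2, 15)
3A = (2, 15).
Finally 3A + B:
(2, 15) + (9, 13). λ = (13 - 15)/(9 - 2) ≡ 15/7 mod 17. 7⁻¹ ≡ 5 (mod 17) since 7·5 = 35 ≡ 1, so λ ≡ 7.
  x = λ² - 2 - 9 = 49 - 11 ≡ 4; y = λ·(2 - 4) - 15 ≡ 5. → (4, 5)

(4, 5)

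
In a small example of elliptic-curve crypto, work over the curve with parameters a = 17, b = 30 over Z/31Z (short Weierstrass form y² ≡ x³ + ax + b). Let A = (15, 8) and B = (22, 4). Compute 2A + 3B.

First 2A:
Repeated addition: build up to 2A.
2A: tangent at (15, 8): λ = (3·15² + 17)/(2·8) ≡ 10/16. 16⁻¹ ≡ 2 (mod 31) since 16·2 = 32 ≡ 1, so λ ≡ 10·2 ≡ 20.
  x = λ² - 15 - 15 = 400 - 30 ≡ 29; y = λ·(15 - 29) - 8 ≡ 22. → (29, 22)
2A = (29, 22).
Next 3B:
Repeated addition: build up to 3B.
2B: tangent at (22, 4): λ = (3·22² + 17)/(2·4) ≡ 12/8. 8⁻¹ ≡ 4 (mod 31), so λ ≡ 12·4 ≡ 17.
  x = λ² - 22 - 22 = 289 - 44 ≡ 28; y = λ·(22 - 28) - 4 ≡ 18. → (28, 18)
3B: (28, 18) + (22, 4). λ = (4 - 18)/(22 - 28) ≡ 17/25 mod 31. 25⁻¹ ≡ 5 (mod 31), so λ ≡ 23.
  x = λ² - 28 - 22 = 529 - 50 ≡ 14; y = λ·(28 - 14) - 18 ≡ 25. → (14, 25)
3B = (14, 25).
Finally 2A + 3B:
(29, 22) + (14, 25). λ = (25 - 22)/(14 - 29) ≡ 3/16 mod 31. 16⁻¹ ≡ 2 (mod 31), so λ ≡ 6.
  x = λ² - 29 - 14 = 36 - 43 ≡ 24; y = λ·(29 - 24) - 22 ≡ 8. → (24, 8)

(24, 8)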